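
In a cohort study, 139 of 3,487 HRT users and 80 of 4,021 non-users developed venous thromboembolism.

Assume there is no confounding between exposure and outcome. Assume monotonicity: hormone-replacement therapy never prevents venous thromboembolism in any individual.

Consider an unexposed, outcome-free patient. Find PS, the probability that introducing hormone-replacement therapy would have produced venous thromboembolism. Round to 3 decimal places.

PS ≈ 0.020

p₁ = P(outcome | exposed) = 139/3487 = 0.039862
p₀ = P(outcome | unexposed) = 80/4021 = 0.019896
Under exogeneity and monotonicity, PS = (p₁ − p₀) / (1 − p₀).
PS = (0.039862 − 0.019896) / (1 − 0.019896) = 0.019967 / 0.9801 ≈ 0.0204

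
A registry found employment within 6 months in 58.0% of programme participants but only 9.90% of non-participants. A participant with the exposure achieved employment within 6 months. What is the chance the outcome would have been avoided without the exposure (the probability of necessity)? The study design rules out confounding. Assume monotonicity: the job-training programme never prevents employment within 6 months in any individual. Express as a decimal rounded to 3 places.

p₁ = 0.58, p₀ = 0.099.
Under exogeneity and monotonicity, PN = (p₁ − p₀) / p₁.
PN = (0.58 − 0.099) / 0.58 = 0.481 / 0.58 ≈ 0.8293

PN ≈ 0.829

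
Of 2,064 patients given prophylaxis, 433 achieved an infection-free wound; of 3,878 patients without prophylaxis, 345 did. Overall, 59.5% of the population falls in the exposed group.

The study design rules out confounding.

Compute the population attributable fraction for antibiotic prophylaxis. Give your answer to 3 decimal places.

PAF ≈ 0.447

p₁ = P(outcome | exposed) = 433/2064 = 0.20979
p₀ = P(outcome | unexposed) = 345/3878 = 0.088963
Overall risk P(Y=1) = π·p₁ + (1−π)·p₀ = 0.595×0.20979 + 0.405×0.088963 = 0.16085.
Under exogeneity, PAF = [P(Y=1) − p₀] / P(Y=1).
PAF = (0.16085 − 0.088963) / 0.16085 ≈ 0.4469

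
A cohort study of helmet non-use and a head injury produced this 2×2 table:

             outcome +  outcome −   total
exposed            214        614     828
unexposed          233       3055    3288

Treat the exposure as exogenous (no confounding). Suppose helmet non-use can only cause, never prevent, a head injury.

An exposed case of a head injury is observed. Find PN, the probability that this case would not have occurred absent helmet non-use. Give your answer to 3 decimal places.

p₁ = P(outcome | exposed) = 214/828 = 0.25845
p₀ = P(outcome | unexposed) = 233/3288 = 0.070864
Under exogeneity and monotonicity, PN = (p₁ − p₀) / p₁.
PN = (0.25845 − 0.070864) / 0.25845 = 0.18759 / 0.25845 ≈ 0.7258

PN ≈ 0.726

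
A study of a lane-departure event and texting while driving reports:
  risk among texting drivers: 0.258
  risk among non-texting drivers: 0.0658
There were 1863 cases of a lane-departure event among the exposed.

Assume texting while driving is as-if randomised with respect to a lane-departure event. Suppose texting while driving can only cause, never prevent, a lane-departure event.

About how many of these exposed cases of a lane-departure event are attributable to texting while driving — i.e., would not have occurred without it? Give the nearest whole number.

about 1388 cases

Let p₁ = 0.258, p₀ = 0.0658.
PN = (p₁ − p₀)/p₁ = (0.258 − 0.0658) / 0.258 ≈ 0.74496.
Attributable cases ≈ PN × (exposed cases) = 0.74496 × 1863 ≈ 1387.86.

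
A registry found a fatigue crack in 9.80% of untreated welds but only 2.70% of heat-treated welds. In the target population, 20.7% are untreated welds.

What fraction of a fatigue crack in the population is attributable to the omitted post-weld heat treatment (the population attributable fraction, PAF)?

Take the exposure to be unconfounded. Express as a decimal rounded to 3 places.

PAF ≈ 0.352

p₁ = 0.098, p₀ = 0.027.
Overall risk P(Y=1) = π·p₁ + (1−π)·p₀ = 0.207×0.098 + 0.793×0.027 = 0.041697.
Under exogeneity, PAF = [P(Y=1) − p₀] / P(Y=1).
PAF = (0.041697 − 0.027) / 0.041697 ≈ 0.3525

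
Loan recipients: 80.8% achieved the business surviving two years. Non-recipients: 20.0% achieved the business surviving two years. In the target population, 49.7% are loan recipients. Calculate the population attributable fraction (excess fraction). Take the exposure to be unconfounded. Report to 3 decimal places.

p₁ = 0.808, p₀ = 0.2.
Overall risk P(Y=1) = π·p₁ + (1−π)·p₀ = 0.497×0.808 + 0.503×0.2 = 0.50218.
Under exogeneity, PAF = [P(Y=1) − p₀] / P(Y=1).
PAF = (0.50218 − 0.2) / 0.50218 ≈ 0.6017

PAF ≈ 0.602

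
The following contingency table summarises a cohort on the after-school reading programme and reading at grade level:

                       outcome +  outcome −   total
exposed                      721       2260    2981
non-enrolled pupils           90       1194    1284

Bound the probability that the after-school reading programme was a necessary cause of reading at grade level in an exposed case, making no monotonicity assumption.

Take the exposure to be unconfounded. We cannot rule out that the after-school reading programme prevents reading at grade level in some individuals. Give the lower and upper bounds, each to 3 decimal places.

0.710 ≤ PN ≤ 1.000

p₁ = P(outcome | exposed) = 721/2981 = 0.24187
p₀ = P(outcome | unexposed) = 90/1284 = 0.070093
Under exogeneity alone the bounds on PN are max{0,(p₁−p₀)/p₁} ≤ PN ≤ min{1,(1−p₀)/p₁}.
  lower = (p₁ − p₀)/p₁ = 0.17177 / 0.24187 ≈ 0.7102
  upper = min{1, (1 − p₀)/p₁} = 0.92991 / 0.24187 ≈ 3.8447 → capped at 1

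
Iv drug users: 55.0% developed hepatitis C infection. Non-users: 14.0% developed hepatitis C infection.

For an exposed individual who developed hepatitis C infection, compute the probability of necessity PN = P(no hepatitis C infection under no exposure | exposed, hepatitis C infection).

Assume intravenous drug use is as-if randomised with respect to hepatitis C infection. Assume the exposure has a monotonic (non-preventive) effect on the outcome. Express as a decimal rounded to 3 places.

PN ≈ 0.745

p₁ = 0.55, p₀ = 0.14.
Under exogeneity and monotonicity, PN = (p₁ − p₀) / p₁.
PN = (0.55 − 0.14) / 0.55 = 0.41 / 0.55 ≈ 0.7455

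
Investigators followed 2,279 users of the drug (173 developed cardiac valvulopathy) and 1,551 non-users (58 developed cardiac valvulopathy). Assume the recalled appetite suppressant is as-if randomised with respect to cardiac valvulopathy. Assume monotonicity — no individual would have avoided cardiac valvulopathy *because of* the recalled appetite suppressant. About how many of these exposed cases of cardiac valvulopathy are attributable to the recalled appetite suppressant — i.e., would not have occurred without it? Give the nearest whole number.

p₁ = P(outcome | exposed) = 173/2279 = 0.07591
p₀ = P(outcome | unexposed) = 58/1551 = 0.037395
PN = (p₁ − p₀)/p₁ = (0.07591 − 0.037395) / 0.07591 ≈ 0.50738.
Attributable cases ≈ PN × (exposed cases) = 0.50738 × 173 ≈ 87.78.

about 88 cases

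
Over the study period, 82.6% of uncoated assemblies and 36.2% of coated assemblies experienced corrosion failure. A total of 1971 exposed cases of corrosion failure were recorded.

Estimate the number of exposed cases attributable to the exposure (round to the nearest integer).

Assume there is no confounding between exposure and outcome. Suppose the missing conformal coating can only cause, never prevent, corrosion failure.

p₁ = 0.826, p₀ = 0.362.
PN = (p₁ − p₀)/p₁ = (0.826 − 0.362) / 0.826 ≈ 0.56174.
Attributable cases ≈ PN × (exposed cases) = 0.56174 × 1971 ≈ 1107.20.

about 1107 cases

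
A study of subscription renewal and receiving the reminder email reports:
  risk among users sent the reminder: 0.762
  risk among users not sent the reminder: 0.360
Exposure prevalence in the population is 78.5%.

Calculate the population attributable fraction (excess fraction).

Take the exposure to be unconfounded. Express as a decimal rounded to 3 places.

Let p₁ = 0.762, p₀ = 0.36.
Overall risk P(Y=1) = π·p₁ + (1−π)·p₀ = 0.785×0.762 + 0.215×0.36 = 0.67557.
Under exogeneity, PAF = [P(Y=1) − p₀] / P(Y=1).
PAF = (0.67557 − 0.36) / 0.67557 ≈ 0.4671

PAF ≈ 0.467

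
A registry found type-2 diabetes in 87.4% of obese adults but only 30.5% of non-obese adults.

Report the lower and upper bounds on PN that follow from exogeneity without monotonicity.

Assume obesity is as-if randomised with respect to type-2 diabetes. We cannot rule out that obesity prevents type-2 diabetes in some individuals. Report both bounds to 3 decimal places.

p₁ = 0.874, p₀ = 0.305.
Under exogeneity alone the bounds on PN are max{0,(p₁−p₀)/p₁} ≤ PN ≤ min{1,(1−p₀)/p₁}.
  lower = (p₁ − p₀)/p₁ = 0.569 / 0.874 ≈ 0.6510
  upper = min{1, (1 − p₀)/p₁} = 0.695 / 0.874 ≈ 0.7952

0.651 ≤ PN ≤ 0.795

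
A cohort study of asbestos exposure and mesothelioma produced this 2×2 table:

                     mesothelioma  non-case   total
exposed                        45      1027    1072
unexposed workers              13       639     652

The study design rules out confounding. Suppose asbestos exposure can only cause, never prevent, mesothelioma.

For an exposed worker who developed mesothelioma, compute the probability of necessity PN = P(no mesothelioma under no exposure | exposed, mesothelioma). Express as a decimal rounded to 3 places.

p₁ = P(outcome | exposed) = 45/1072 = 0.041978
p₀ = P(outcome | unexposed) = 13/652 = 0.019939
Under exogeneity and monotonicity, PN = (p₁ − p₀)/p₁.
PN = (0.041978 − 0.019939) / 0.041978 ≈ 0.5250

PN ≈ 0.525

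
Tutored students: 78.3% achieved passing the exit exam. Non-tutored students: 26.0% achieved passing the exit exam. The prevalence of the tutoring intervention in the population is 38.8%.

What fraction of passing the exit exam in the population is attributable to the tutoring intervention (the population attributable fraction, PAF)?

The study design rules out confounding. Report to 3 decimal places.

PAF ≈ 0.438

p₁ = 0.783, p₀ = 0.26.
Overall risk P(Y=1) = π·p₁ + (1−π)·p₀ = 0.388×0.783 + 0.612×0.26 = 0.46292.
Under exogeneity, PAF = [P(Y=1) − p₀] / P(Y=1).
PAF = (0.46292 − 0.26) / 0.46292 ≈ 0.4384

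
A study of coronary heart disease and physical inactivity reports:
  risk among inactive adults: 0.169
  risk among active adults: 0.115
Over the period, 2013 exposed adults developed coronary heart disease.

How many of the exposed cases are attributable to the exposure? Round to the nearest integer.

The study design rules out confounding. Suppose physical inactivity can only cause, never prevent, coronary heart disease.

about 643 cases

Let p₁ = 0.169, p₀ = 0.115.
PN = (p₁ − p₀)/p₁ = (0.169 − 0.115) / 0.169 ≈ 0.31953.
Attributable cases ≈ PN × (exposed cases) = 0.31953 × 2013 ≈ 643.21.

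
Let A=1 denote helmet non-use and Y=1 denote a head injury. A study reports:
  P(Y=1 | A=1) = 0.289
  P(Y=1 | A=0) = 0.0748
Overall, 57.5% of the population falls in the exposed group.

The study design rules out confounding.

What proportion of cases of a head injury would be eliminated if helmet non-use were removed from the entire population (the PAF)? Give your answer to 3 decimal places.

Let p₁ = 0.289, p₀ = 0.0748.
Overall risk P(Y=1) = π·p₁ + (1−π)·p₀ = 0.575×0.289 + 0.425×0.0748 = 0.19796.
Under exogeneity, PAF = [P(Y=1) − p₀] / P(Y=1).
PAF = (0.19796 − 0.0748) / 0.19796 ≈ 0.6222

PAF ≈ 0.622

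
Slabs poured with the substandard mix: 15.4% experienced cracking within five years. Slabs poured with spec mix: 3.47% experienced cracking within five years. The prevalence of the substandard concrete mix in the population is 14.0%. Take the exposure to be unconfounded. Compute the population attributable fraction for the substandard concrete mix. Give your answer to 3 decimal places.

p₁ = 0.154, p₀ = 0.0347.
Overall risk P(Y=1) = π·p₁ + (1−π)·p₀ = 0.14×0.154 + 0.86×0.0347 = 0.051402.
Under exogeneity, PAF = [P(Y=1) − p₀] / P(Y=1).
PAF = (0.051402 − 0.0347) / 0.051402 ≈ 0.3249

PAF ≈ 0.325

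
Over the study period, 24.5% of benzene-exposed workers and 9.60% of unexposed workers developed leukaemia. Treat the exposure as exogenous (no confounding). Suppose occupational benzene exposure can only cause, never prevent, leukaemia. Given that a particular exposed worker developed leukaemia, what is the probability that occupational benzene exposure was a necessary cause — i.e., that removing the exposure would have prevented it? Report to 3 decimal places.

p₁ = 0.245, p₀ = 0.096.
Under exogeneity and monotonicity, PN = (p₁ − p₀) / p₁.
PN = (0.245 − 0.096) / 0.245 = 0.149 / 0.245 ≈ 0.6082

PN ≈ 0.608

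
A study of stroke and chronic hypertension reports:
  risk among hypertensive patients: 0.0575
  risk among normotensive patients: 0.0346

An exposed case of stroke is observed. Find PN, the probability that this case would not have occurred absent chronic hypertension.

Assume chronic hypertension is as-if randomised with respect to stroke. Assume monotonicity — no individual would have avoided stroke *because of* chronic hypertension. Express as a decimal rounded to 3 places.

Let p₁ = 0.0575, p₀ = 0.0346.
Under exogeneity and monotonicity, PN = (p₁ − p₀) / p₁.
PN = (0.0575 − 0.0346) / 0.0575 = 0.0229 / 0.0575 ≈ 0.3983

PN ≈ 0.398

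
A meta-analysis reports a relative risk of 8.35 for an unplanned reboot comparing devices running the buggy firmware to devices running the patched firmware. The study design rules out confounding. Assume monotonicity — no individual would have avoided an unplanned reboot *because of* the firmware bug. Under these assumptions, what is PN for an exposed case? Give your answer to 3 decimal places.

Under exogeneity and monotonicity, PN = (RR − 1) / RR = 1 − 1/RR.
PN = (8.35 − 1) / 8.35 = 7.35 / 8.35 ≈ 0.8802

PN ≈ 0.880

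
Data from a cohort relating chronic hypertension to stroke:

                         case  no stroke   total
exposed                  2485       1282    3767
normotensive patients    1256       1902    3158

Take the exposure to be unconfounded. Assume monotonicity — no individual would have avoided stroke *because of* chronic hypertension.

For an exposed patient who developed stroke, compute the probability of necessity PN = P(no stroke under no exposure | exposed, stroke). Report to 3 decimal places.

p₁ = P(outcome | exposed) = 2485/3767 = 0.65968
p₀ = P(outcome | unexposed) = 1256/3158 = 0.39772
Under exogeneity and monotonicity, PN = (p₁ − p₀)/p₁.
PN = (0.65968 − 0.39772) / 0.65968 ≈ 0.3971

PN ≈ 0.397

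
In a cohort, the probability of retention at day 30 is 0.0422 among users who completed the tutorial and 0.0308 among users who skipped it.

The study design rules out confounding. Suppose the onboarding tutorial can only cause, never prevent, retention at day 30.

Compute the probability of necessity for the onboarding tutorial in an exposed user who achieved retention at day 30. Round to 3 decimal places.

Let p₁ = 0.0422, p₀ = 0.0308.
Under exogeneity and monotonicity, PN = (p₁ − p₀) / p₁.
PN = (0.0422 − 0.0308) / 0.0422 = 0.0114 / 0.0422 ≈ 0.2701

PN ≈ 0.270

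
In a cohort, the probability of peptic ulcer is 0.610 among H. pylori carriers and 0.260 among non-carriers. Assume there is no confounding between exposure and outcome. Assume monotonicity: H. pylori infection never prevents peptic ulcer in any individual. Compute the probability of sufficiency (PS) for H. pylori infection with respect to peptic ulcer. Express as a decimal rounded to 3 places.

PS ≈ 0.473

Let p₁ = 0.61, p₀ = 0.26.
Under exogeneity and monotonicity, PS = (p₁ − p₀) / (1 − p₀).
PS = (0.61 − 0.26) / (1 − 0.26) = 0.35 / 0.74 ≈ 0.4730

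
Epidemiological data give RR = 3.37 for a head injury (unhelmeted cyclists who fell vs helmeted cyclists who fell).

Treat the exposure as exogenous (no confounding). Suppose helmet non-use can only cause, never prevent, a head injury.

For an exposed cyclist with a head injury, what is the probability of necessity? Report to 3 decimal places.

Under exogeneity and monotonicity, PN = (RR − 1) / RR = 1 − 1/RR.
PN = (3.37 − 1) / 3.37 = 2.37 / 3.37 ≈ 0.7033

PN ≈ 0.703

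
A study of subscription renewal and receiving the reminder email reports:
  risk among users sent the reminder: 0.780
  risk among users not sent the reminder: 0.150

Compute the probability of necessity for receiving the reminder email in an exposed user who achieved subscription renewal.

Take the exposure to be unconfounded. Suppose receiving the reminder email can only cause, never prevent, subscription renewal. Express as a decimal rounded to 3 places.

Let p₁ = 0.78, p₀ = 0.15.
Under exogeneity and monotonicity, PN = (p₁ − p₀) / p₁.
PN = (0.78 − 0.15) / 0.78 = 0.63 / 0.78 ≈ 0.8077

PN ≈ 0.808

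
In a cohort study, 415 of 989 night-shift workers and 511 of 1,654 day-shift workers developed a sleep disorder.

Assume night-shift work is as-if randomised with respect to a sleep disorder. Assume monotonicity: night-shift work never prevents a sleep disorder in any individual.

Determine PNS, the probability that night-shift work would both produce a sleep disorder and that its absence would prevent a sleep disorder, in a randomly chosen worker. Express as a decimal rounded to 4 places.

p₁ = P(outcome | exposed) = 415/989 = 0.41962
p₀ = P(outcome | unexposed) = 511/1654 = 0.30895
Under exogeneity and monotonicity, PNS = p₁ − p₀.
PNS = 0.41962 − 0.30895 = 0.11067

PNS ≈ 0.1107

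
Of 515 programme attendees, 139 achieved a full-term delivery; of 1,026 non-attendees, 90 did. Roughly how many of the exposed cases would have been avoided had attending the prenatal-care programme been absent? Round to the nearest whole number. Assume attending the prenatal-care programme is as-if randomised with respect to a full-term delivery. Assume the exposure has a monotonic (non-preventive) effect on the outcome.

p₁ = P(outcome | exposed) = 139/515 = 0.2699
p₀ = P(outcome | unexposed) = 90/1026 = 0.087719
PN = (p₁ − p₀)/p₁ = (0.2699 − 0.087719) / 0.2699 ≈ 0.67500.
Attributable cases ≈ PN × (exposed cases) = 0.67500 × 139 ≈ 93.82.

about 94 cases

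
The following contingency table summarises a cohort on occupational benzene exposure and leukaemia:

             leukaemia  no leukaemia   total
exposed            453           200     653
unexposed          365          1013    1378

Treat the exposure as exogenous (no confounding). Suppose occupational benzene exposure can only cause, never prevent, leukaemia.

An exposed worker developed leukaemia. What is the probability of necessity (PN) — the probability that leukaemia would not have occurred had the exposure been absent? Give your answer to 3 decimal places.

PN ≈ 0.618

p₁ = P(outcome | exposed) = 453/653 = 0.69372
p₀ = P(outcome | unexposed) = 365/1378 = 0.26488
Under exogeneity and monotonicity, PN = (p₁ − p₀) / p₁.
PN = (0.69372 − 0.26488) / 0.69372 = 0.42884 / 0.69372 ≈ 0.6182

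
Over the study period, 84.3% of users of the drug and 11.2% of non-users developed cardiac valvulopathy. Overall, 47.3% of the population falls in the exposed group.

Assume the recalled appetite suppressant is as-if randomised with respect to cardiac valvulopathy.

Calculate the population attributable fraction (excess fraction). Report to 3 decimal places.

p₁ = 0.843, p₀ = 0.112.
Overall risk P(Y=1) = π·p₁ + (1−π)·p₀ = 0.473×0.843 + 0.527×0.112 = 0.45776.
Under exogeneity, PAF = [P(Y=1) − p₀] / P(Y=1).
PAF = (0.45776 − 0.112) / 0.45776 ≈ 0.7553

PAF ≈ 0.755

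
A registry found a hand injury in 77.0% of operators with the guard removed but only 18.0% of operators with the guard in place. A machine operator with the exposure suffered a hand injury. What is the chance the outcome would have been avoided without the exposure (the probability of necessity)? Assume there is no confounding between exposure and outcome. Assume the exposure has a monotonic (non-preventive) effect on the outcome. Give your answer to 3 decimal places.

p₁ = 0.77, p₀ = 0.18.
Under exogeneity and monotonicity, PN = (p₁ − p₀) / p₁.
PN = (0.77 − 0.18) / 0.77 = 0.59 / 0.77 ≈ 0.7662

PN ≈ 0.766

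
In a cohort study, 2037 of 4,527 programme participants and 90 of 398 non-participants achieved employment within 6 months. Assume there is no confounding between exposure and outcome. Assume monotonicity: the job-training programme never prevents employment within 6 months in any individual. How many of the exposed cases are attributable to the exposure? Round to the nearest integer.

about 1013 cases

p₁ = P(outcome | exposed) = 2037/4527 = 0.44997
p₀ = P(outcome | unexposed) = 90/398 = 0.22613
PN = (p₁ − p₀)/p₁ = (0.44997 − 0.22613) / 0.44997 ≈ 0.49745.
Attributable cases ≈ PN × (exposed cases) = 0.49745 × 2037 ≈ 1013.31.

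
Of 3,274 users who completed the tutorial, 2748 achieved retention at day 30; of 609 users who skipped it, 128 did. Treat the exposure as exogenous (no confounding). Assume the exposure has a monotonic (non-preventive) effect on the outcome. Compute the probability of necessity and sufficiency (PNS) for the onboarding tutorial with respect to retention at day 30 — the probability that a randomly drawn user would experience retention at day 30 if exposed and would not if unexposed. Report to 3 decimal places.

PNS ≈ 0.629

p₁ = P(outcome | exposed) = 2748/3274 = 0.83934
p₀ = P(outcome | unexposed) = 128/609 = 0.21018
Under exogeneity and monotonicity, PNS = p₁ − p₀.
PNS = 0.83934 − 0.21018 = 0.62916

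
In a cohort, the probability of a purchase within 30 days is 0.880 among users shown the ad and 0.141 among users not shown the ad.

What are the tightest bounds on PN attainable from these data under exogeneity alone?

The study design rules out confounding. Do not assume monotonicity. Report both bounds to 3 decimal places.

0.840 ≤ PN ≤ 0.976

Let p₁ = 0.88, p₀ = 0.141.
Under exogeneity alone the bounds on PN are max{0,(p₁−p₀)/p₁} ≤ PN ≤ min{1,(1−p₀)/p₁}.
  lower = (p₁ − p₀)/p₁ = 0.739 / 0.88 ≈ 0.8398
  upper = min{1, (1 − p₀)/p₁} = 0.859 / 0.88 ≈ 0.9761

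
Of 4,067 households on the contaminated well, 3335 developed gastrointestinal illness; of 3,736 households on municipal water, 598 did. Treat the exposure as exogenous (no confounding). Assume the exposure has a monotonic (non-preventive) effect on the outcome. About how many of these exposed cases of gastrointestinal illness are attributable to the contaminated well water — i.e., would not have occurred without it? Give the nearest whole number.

p₁ = P(outcome | exposed) = 3335/4067 = 0.82001
p₀ = P(outcome | unexposed) = 598/3736 = 0.16006
PN = (p₁ − p₀)/p₁ = (0.82001 − 0.16006) / 0.82001 ≈ 0.80480.
Attributable cases ≈ PN × (exposed cases) = 0.80480 × 3335 ≈ 2684.02.

about 2684 cases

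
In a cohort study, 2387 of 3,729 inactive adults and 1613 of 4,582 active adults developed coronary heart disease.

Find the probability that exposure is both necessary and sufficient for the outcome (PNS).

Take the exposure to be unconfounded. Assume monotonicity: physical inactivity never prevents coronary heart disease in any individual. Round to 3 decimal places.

PNS ≈ 0.288

p₁ = P(outcome | exposed) = 2387/3729 = 0.64012
p₀ = P(outcome | unexposed) = 1613/4582 = 0.35203
Under exogeneity and monotonicity, PNS = p₁ − p₀.
PNS = 0.64012 − 0.35203 = 0.28809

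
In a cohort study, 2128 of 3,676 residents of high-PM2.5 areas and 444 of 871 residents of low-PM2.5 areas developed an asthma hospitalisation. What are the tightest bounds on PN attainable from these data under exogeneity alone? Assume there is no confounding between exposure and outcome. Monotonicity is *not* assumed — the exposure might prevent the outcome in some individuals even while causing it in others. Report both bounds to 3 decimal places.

p₁ = P(outcome | exposed) = 2128/3676 = 0.57889
p₀ = P(outcome | unexposed) = 444/871 = 0.50976
Under exogeneity alone the bounds on PN are max{0,(p₁−p₀)/p₁} ≤ PN ≤ min{1,(1−p₀)/p₁}.
  lower = (p₁ − p₀)/p₁ = 0.069131 / 0.57889 ≈ 0.1194
  upper = min{1, (1 − p₀)/p₁} = 0.49024 / 0.57889 ≈ 0.8469

0.119 ≤ PN ≤ 0.847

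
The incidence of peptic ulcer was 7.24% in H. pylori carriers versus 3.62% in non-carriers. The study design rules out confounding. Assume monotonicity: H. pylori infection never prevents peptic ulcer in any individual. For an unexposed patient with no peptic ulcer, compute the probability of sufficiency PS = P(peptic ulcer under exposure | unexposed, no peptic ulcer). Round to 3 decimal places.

p₁ = 0.0724, p₀ = 0.0362.
Under exogeneity and monotonicity, PS = (p₁ − p₀) / (1 − p₀).
PS = (0.0724 − 0.0362) / (1 − 0.0362) = 0.0362 / 0.9638 ≈ 0.0376

PS ≈ 0.038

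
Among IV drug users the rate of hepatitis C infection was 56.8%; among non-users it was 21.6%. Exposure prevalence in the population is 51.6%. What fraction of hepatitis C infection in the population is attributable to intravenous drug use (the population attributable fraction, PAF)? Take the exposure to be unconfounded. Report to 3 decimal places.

p₁ = 0.568, p₀ = 0.216.
Overall risk P(Y=1) = π·p₁ + (1−π)·p₀ = 0.516×0.568 + 0.484×0.216 = 0.39763.
Under exogeneity, PAF = [P(Y=1) − p₀] / P(Y=1).
PAF = (0.39763 − 0.216) / 0.39763 ≈ 0.4568

PAF ≈ 0.457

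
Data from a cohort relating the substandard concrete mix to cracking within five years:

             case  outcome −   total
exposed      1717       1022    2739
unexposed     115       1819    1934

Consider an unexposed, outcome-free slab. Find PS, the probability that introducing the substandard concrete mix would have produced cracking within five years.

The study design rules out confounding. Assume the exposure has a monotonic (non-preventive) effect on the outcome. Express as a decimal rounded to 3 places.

p₁ = P(outcome | exposed) = 1717/2739 = 0.62687
p₀ = P(outcome | unexposed) = 115/1934 = 0.059462
Under exogeneity and monotonicity, PS = (p₁ − p₀)/(1 − p₀).
PS = (0.62687 − 0.059462) / 0.94054 ≈ 0.6033

PS ≈ 0.603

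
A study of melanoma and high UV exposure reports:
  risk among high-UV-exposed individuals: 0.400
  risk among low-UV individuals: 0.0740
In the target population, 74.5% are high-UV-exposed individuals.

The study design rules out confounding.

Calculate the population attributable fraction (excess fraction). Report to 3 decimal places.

PAF ≈ 0.766

Let p₁ = 0.4, p₀ = 0.074.
Overall risk P(Y=1) = π·p₁ + (1−π)·p₀ = 0.745×0.4 + 0.255×0.074 = 0.31687.
Under exogeneity, PAF = [P(Y=1) − p₀] / P(Y=1).
PAF = (0.31687 − 0.074) / 0.31687 ≈ 0.7665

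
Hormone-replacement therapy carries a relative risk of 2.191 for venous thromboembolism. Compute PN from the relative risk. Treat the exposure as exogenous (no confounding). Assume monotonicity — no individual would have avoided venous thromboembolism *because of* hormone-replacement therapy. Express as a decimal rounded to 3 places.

PN ≈ 0.544

Under exogeneity and monotonicity, PN = (RR − 1) / RR = 1 − 1/RR.
PN = (2.191 − 1) / 2.191 = 1.191 / 2.191 ≈ 0.5436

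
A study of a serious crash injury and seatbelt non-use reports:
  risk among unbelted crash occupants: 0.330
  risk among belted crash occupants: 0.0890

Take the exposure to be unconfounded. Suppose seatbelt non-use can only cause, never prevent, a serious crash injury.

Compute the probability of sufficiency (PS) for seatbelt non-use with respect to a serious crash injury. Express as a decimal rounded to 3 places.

Let p₁ = 0.33, p₀ = 0.089.
Under exogeneity and monotonicity, PS = (p₁ − p₀) / (1 − p₀).
PS = (0.33 − 0.089) / (1 − 0.089) = 0.241 / 0.911 ≈ 0.2645

PS ≈ 0.265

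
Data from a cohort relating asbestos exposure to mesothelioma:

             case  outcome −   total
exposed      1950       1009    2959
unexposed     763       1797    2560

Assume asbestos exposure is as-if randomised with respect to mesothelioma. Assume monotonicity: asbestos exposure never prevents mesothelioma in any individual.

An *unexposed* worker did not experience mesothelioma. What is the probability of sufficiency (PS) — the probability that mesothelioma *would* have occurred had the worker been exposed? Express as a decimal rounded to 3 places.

p₁ = P(outcome | exposed) = 1950/2959 = 0.65901
p₀ = P(outcome | unexposed) = 763/2560 = 0.29805
Under exogeneity and monotonicity, PS = (p₁ − p₀) / (1 − p₀).
PS = (0.65901 − 0.29805) / (1 − 0.29805) = 0.36096 / 0.70195 ≈ 0.5142

PS ≈ 0.514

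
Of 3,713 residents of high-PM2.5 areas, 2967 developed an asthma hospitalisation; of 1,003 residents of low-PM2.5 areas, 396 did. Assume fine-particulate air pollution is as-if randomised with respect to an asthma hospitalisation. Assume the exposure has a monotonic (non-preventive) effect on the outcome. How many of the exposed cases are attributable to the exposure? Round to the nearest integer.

about 1501 cases

p₁ = P(outcome | exposed) = 2967/3713 = 0.79908
p₀ = P(outcome | unexposed) = 396/1003 = 0.39482
PN = (p₁ − p₀)/p₁ = (0.79908 − 0.39482) / 0.79908 ≈ 0.50592.
Attributable cases ≈ PN × (exposed cases) = 0.50592 × 2967 ≈ 1501.05.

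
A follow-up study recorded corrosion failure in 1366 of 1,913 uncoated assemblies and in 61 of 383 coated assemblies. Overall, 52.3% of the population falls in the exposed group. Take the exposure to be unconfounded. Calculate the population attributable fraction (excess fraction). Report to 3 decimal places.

p₁ = P(outcome | exposed) = 1366/1913 = 0.71406
p₀ = P(outcome | unexposed) = 61/383 = 0.15927
Overall risk P(Y=1) = π·p₁ + (1−π)·p₀ = 0.523×0.71406 + 0.477×0.15927 = 0.44943.
Under exogeneity, PAF = [P(Y=1) − p₀] / P(Y=1).
PAF = (0.44943 − 0.15927) / 0.44943 ≈ 0.6456

PAF ≈ 0.646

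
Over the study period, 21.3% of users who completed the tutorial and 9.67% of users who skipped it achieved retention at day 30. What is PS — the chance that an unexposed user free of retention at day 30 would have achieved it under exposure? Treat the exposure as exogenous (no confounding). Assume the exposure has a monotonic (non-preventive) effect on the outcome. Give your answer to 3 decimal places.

p₁ = 0.213, p₀ = 0.0967.
Under exogeneity and monotonicity, PS = (p₁ − p₀) / (1 − p₀).
PS = (0.213 − 0.0967) / (1 − 0.0967) = 0.1163 / 0.9033 ≈ 0.1288

PS ≈ 0.129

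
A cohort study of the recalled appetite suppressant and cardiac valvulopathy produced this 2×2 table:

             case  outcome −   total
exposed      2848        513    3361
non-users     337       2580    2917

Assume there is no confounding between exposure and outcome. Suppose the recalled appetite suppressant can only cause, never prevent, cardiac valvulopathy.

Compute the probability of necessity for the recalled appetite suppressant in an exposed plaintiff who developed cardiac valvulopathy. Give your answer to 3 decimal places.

p₁ = P(outcome | exposed) = 2848/3361 = 0.84737
p₀ = P(outcome | unexposed) = 337/2917 = 0.11553
Under exogeneity and monotonicity, PN = (p₁ − p₀)/p₁.
PN = (0.84737 − 0.11553) / 0.84737 ≈ 0.8637

PN ≈ 0.864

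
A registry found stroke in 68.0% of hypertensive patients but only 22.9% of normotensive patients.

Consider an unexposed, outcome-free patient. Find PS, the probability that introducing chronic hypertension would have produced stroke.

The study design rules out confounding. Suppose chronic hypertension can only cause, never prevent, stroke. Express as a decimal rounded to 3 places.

p₁ = 0.68, p₀ = 0.229.
Under exogeneity and monotonicity, PS = (p₁ − p₀) / (1 − p₀).
PS = (0.68 − 0.229) / (1 − 0.229) = 0.451 / 0.771 ≈ 0.5850

PS ≈ 0.585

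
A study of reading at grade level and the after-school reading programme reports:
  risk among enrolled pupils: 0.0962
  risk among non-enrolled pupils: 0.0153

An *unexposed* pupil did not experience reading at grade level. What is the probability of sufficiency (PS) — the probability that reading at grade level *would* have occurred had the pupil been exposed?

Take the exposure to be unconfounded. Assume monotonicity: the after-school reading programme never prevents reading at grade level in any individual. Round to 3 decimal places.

PS ≈ 0.082

Let p₁ = 0.0962, p₀ = 0.0153.
Under exogeneity and monotonicity, PS = (p₁ − p₀) / (1 − p₀).
PS = (0.0962 − 0.0153) / (1 − 0.0153) = 0.0809 / 0.9847 ≈ 0.0822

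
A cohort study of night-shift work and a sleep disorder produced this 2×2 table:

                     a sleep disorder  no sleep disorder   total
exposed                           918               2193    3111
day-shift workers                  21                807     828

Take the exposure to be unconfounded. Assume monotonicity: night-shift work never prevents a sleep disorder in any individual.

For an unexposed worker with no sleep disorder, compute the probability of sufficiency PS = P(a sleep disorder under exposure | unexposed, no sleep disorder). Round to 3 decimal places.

PS ≈ 0.277

p₁ = P(outcome | exposed) = 918/3111 = 0.29508
p₀ = P(outcome | unexposed) = 21/828 = 0.025362
Under exogeneity and monotonicity, PS = (p₁ − p₀)/(1 − p₀).
PS = (0.29508 − 0.025362) / 0.97464 ≈ 0.2767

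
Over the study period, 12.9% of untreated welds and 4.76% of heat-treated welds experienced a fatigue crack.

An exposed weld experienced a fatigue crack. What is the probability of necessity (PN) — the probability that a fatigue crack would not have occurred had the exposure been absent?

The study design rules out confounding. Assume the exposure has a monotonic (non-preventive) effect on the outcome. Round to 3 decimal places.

PN ≈ 0.631

p₁ = 0.129, p₀ = 0.0476.
Under exogeneity and monotonicity, PN = (p₁ − p₀) / p₁.
PN = (0.129 − 0.0476) / 0.129 = 0.0814 / 0.129 ≈ 0.6310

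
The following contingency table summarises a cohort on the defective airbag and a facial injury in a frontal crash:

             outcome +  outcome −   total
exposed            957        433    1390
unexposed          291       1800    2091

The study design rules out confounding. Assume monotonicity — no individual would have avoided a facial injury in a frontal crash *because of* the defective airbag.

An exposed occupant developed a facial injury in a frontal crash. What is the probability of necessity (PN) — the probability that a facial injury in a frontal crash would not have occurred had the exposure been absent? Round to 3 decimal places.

PN ≈ 0.798

p₁ = P(outcome | exposed) = 957/1390 = 0.68849
p₀ = P(outcome | unexposed) = 291/2091 = 0.13917
Under exogeneity and monotonicity, PN = (p₁ − p₀)/p₁.
PN = (0.68849 − 0.13917) / 0.68849 ≈ 0.7979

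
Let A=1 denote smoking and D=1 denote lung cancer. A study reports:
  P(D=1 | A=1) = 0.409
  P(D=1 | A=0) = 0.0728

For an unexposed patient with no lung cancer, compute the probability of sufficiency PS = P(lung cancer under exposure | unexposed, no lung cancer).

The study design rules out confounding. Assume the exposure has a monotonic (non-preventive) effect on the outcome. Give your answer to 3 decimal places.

PS ≈ 0.363

Let p₁ = 0.409, p₀ = 0.0728.
Under exogeneity and monotonicity, PS = (p₁ − p₀) / (1 − p₀).
PS = (0.409 − 0.0728) / (1 − 0.0728) = 0.3362 / 0.9272 ≈ 0.3626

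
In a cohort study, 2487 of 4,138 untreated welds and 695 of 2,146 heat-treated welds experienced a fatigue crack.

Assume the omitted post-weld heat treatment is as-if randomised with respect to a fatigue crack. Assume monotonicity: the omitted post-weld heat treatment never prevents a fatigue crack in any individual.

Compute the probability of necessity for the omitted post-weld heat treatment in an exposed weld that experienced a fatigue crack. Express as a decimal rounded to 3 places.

p₁ = P(outcome | exposed) = 2487/4138 = 0.60101
p₀ = P(outcome | unexposed) = 695/2146 = 0.32386
Under exogeneity and monotonicity, PN = (p₁ − p₀) / p₁.
PN = (0.60101 − 0.32386) / 0.60101 = 0.27716 / 0.60101 ≈ 0.4611

PN ≈ 0.461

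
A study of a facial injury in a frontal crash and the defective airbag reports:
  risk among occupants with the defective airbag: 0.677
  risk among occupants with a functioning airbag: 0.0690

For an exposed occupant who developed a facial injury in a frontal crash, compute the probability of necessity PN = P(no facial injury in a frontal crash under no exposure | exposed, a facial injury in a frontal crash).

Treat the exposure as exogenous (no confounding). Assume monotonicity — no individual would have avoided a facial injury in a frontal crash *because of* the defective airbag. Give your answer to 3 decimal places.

PN ≈ 0.898

Let p₁ = 0.677, p₀ = 0.069.
Under exogeneity and monotonicity, PN = (p₁ − p₀) / p₁.
PN = (0.677 − 0.069) / 0.677 = 0.608 / 0.677 ≈ 0.8981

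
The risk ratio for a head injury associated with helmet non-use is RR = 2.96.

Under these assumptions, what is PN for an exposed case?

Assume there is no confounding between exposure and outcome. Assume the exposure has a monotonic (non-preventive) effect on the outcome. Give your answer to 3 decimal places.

Under exogeneity and monotonicity, PN = (RR − 1) / RR = 1 − 1/RR.
PN = (2.96 − 1) / 2.96 = 1.96 / 2.96 ≈ 0.6622

PN ≈ 0.662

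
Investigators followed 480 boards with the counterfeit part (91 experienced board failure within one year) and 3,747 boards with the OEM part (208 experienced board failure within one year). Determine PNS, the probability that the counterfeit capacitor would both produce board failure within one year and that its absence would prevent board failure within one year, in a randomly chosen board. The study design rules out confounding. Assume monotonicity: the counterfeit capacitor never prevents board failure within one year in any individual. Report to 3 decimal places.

PNS ≈ 0.134

p₁ = P(outcome | exposed) = 91/480 = 0.18958
p₀ = P(outcome | unexposed) = 208/3747 = 0.055511
Under exogeneity and monotonicity, PNS = p₁ − p₀.
PNS = 0.18958 − 0.055511 = 0.13407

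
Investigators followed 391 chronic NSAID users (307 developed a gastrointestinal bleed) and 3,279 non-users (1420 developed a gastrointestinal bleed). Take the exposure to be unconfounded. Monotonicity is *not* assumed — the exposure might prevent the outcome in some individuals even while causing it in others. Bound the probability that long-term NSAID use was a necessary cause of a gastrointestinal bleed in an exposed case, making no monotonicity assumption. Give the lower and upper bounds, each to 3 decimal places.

p₁ = P(outcome | exposed) = 307/391 = 0.78517
p₀ = P(outcome | unexposed) = 1420/3279 = 0.43306
Under exogeneity alone the bounds on PN are max{0,(p₁−p₀)/p₁} ≤ PN ≤ min{1,(1−p₀)/p₁}.
  lower = (p₁ − p₀)/p₁ = 0.35211 / 0.78517 ≈ 0.4484
  upper = min{1, (1 − p₀)/p₁} = 0.56694 / 0.78517 ≈ 0.7221

0.448 ≤ PN ≤ 0.722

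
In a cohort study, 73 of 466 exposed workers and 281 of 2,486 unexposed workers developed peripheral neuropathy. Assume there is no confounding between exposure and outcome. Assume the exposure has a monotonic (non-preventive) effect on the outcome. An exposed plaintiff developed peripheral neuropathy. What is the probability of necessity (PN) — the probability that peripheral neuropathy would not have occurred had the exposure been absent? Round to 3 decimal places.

p₁ = P(outcome | exposed) = 73/466 = 0.15665
p₀ = P(outcome | unexposed) = 281/2486 = 0.11303
Under exogeneity and monotonicity, PN = (p₁ − p₀) / p₁.
PN = (0.15665 − 0.11303) / 0.15665 = 0.043619 / 0.15665 ≈ 0.2784

PN ≈ 0.278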